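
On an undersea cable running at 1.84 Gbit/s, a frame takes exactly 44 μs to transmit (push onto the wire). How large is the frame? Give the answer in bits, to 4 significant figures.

L = R × t_tx = 1840000000 b/s × 4.4e-05 s = 80960 bits.

80960 bits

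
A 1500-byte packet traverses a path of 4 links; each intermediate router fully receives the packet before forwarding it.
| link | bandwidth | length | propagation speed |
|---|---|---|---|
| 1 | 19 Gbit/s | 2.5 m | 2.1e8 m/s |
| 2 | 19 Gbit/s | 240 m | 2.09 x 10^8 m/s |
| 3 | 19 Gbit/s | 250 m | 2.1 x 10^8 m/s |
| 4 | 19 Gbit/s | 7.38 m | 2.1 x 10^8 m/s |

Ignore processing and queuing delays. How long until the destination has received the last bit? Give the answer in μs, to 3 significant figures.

L = 1500 × 8 = 12000 bits.
Transmission delay per hop = L/R = 12000/19000000000 = 0.631579 μs; 4 hops → 2.52632 μs.
Propagation delays (d/s per hop): 0.0119048, 1.14833, 1.19048, 0.0351429 μs; sum = 2.38585 μs.
End-to-end = 4.91 μs.

4.91 μs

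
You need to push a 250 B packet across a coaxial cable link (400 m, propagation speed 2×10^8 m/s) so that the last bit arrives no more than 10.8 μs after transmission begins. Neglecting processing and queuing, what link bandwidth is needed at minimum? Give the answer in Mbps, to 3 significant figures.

L = 2000 bits.
Propagation delay = 400 / 200000000 = 2 μs.
Transmission budget = 10.8 − 2 = 8.8 μs.
R ≥ L / t_tx = 2000 bits / 8.8e-06 s = 227 Mbps.

227 Mbps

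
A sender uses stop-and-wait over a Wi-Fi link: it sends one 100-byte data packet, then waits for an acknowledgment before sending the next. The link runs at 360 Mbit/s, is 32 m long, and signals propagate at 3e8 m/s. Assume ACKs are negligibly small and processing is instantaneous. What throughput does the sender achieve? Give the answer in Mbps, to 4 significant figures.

328.5 Mbps

t_tx = L/R = 800/360000000 = 2.22222e-06 s.
t_prop = 32/300000000 = 1.06667e-07 s; RTT = 2.13333e-07 s.
Cycle = t_tx + RTT = 2.43556e-06 s.
Throughput = L / cycle = 800 / 2.43556e-06 = 328.5 Mbps.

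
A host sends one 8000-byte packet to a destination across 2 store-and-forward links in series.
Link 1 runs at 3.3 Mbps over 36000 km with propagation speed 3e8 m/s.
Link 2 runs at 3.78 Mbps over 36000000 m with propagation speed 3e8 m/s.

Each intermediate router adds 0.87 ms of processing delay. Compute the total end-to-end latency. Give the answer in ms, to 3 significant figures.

277 ms

L = 8000 × 8 = 64000 bits.
Transmission delays (L/R per hop): 19.3939, 16.9312 ms; sum = 36.3252 ms.
Propagation delays (d/s per hop): 120, 120 ms; sum = 240 ms.
Processing at 1 router(s): 1 × 0.87 ms = 0.87 ms.
End-to-end = 277 ms.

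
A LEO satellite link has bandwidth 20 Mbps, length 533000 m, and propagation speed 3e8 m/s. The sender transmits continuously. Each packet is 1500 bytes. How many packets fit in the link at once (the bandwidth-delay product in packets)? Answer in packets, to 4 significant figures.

Propagation delay = 533000 / 300000000 = 0.00177667 s.
BDP = R × t_prop = 20000000 × 0.00177667 = 35533.3 bits.
In packets of 12000 bits: 2.961 packets.

2.961 packets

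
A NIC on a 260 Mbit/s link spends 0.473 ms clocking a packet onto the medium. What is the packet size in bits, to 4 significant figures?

123000 bits

L = R × t_tx = 260000000 b/s × 0.000473 s = 122980 bits.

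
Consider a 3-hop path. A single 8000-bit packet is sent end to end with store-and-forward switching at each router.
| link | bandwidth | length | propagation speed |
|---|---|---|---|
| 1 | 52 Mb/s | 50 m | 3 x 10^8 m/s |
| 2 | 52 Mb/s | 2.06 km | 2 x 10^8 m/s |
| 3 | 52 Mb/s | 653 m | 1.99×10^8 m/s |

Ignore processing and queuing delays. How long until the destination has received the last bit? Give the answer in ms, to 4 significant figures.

Transmission delay per hop = L/R = 8000/52000000 = 0.153846 ms; 3 hops → 0.461538 ms.
Propagation delays (d/s per hop): 0.000166667, 0.0103, 0.00328141 ms; sum = 0.0137481 ms.
End-to-end = 0.4753 ms.

0.4753 ms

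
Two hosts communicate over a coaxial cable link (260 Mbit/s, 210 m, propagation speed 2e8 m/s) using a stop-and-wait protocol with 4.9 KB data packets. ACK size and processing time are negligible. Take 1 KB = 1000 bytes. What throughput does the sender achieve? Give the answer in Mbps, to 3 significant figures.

256 Mbps

t_tx = L/R = 39200/260000000 = 0.000150769 s.
t_prop = 210/200000000 = 1.05e-06 s; RTT = 2.1e-06 s.
Cycle = t_tx + RTT = 0.000152869 s.
Throughput = L / cycle = 39200 / 0.000152869 = 256 Mbps.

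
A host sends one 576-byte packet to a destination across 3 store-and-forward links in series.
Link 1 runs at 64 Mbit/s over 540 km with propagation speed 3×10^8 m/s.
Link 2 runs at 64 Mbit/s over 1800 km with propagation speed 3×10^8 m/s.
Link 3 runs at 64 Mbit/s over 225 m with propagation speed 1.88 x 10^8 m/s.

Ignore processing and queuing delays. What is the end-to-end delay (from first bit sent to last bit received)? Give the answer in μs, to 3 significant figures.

8020 μs

L = 576 × 8 = 4608 bits.
Transmission delay per hop = L/R = 4608/64000000 = 72 μs; 3 hops → 216 μs.
Propagation delays (d/s per hop): 1800, 6000, 1.19681 μs; sum = 7801.2 μs.
End-to-end = 8020 μs.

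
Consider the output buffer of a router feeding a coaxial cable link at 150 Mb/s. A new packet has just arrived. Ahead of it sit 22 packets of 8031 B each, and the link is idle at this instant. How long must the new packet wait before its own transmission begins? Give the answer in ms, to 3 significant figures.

Each queued packet: L/R = 64248/150000000 = 0.42832 ms.
22 queued → 9.42304 ms.
Queuing delay = 9.42 ms.

9.42 ms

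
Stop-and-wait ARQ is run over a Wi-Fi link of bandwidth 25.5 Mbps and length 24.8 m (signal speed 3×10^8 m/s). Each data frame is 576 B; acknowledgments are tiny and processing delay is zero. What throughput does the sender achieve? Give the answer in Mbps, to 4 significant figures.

t_tx = L/R = 4608/25500000 = 0.000180706 s.
t_prop = 24.8/300000000 = 8.26667e-08 s; RTT = 1.65333e-07 s.
Cycle = t_tx + RTT = 0.000180871 s.
Throughput = L / cycle = 4608 / 0.000180871 = 25.48 Mbps.

25.48 Mbps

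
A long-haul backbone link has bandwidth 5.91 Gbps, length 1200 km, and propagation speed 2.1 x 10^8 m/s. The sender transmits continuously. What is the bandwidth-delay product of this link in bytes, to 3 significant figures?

4220000 bytes

Propagation delay = 1200000 / 210000000 = 0.00571429 s.
BDP = R × t_prop = 5910000000 × 0.00571429 = 33771400 bits.
In bytes: 33771400/8 = 4220000 bytes.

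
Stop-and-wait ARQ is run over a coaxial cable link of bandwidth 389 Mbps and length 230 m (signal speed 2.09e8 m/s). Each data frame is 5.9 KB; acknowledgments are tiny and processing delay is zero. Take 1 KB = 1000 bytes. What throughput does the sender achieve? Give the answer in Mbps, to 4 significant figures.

382.1 Mbps

t_tx = L/R = 47200/389000000 = 0.000121337 s.
t_prop = 230/209000000 = 1.10048e-06 s; RTT = 2.20096e-06 s.
Cycle = t_tx + RTT = 0.000123538 s.
Throughput = L / cycle = 47200 / 0.000123538 = 382.1 Mbps.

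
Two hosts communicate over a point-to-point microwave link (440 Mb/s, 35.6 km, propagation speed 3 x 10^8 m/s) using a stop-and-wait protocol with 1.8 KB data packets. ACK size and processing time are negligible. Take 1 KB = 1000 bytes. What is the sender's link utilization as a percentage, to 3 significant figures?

12.1 %

t_tx = L/R = 14400/440000000 = 3.27273e-05 s.
t_prop = 35600/300000000 = 0.000118667 s; RTT = 0.000237333 s.
Cycle = t_tx + RTT = 0.000270061 s.
Utilization = t_tx / cycle = 3.27273e-05/0.000270061 = 12.1 %.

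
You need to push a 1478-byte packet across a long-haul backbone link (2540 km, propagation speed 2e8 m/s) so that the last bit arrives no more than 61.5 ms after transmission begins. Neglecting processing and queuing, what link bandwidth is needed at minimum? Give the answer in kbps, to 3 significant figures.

242 kbps

L = 11824 bits.
Propagation delay = 2540000 / 200000000 = 12.7 ms.
Transmission budget = 61.5 − 12.7 = 48.8 ms.
R ≥ L / t_tx = 11824 bits / 0.0488 s = 242 kbps.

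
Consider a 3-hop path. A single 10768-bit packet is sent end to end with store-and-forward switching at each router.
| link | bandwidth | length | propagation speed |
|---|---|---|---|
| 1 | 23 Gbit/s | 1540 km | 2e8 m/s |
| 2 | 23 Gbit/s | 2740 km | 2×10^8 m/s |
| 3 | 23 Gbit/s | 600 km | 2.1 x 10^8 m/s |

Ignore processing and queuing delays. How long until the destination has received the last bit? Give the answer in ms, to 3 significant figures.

24.3 ms

Transmission delay per hop = L/R = 10768/23000000000 = 0.000468174 ms; 3 hops → 0.00140452 ms.
Propagation delays (d/s per hop): 7.7, 13.7, 2.85714 ms; sum = 24.2571 ms.
End-to-end = 24.3 ms.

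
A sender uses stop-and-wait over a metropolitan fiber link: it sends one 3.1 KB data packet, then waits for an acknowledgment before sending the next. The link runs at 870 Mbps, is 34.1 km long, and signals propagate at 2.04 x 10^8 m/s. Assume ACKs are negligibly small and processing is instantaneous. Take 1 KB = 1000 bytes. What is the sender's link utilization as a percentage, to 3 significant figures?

7.86 %

t_tx = L/R = 24800/870000000 = 2.85057e-05 s.
t_prop = 34100/204000000 = 0.000167157 s; RTT = 0.000334314 s.
Cycle = t_tx + RTT = 0.000362819 s.
Utilization = t_tx / cycle = 2.85057e-05/0.000362819 = 7.86 %.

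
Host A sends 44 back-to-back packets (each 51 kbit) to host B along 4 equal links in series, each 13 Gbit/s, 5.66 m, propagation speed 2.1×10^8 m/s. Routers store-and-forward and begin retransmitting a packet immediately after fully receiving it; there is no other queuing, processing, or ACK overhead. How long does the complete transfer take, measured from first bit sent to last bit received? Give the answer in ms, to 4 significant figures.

0.1845 ms

Per-hop transmission t_tx = L/R = 51000/13000000000 = 0.00392308 ms.
Per-hop propagation t_prop = 5.66/210000000 = 2.69524e-05 ms.
Pipeline fill: first packet needs 4·t_tx to clear all hops; remaining 43 packets each add one t_tx.
Total = (4+44-1)·t_tx + 4·t_prop = 47·0.00392308 + 4·2.69524e-05 = 0.1845 ms.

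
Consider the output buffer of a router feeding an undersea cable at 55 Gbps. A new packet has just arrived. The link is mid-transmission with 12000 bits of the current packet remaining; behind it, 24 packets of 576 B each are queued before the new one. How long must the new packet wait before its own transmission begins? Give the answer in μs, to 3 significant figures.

Each queued packet: L/R = 4608/55000000000 = 0.0837818 μs.
24 queued → 2.01076 μs.
Plus remaining 12000 bits of current packet: 0.218182 μs.
Queuing delay = 2.23 μs.

2.23 μs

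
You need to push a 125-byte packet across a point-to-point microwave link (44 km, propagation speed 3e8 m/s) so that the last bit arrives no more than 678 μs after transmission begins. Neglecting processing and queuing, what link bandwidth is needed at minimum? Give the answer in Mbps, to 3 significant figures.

L = 1000 bits.
Propagation delay = 44000 / 300000000 = 146.667 μs.
Transmission budget = 678 − 146.667 = 531.333 μs.
R ≥ L / t_tx = 1000 bits / 0.000531333 s = 1.88 Mbps.

1.88 Mbps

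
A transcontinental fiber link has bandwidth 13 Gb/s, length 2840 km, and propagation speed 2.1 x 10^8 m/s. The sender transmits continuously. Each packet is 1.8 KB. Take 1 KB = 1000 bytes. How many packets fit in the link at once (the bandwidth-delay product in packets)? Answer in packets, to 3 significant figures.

12200 packets

Propagation delay = 2840000 / 210000000 = 0.0135238 s.
BDP = R × t_prop = 13000000000 × 0.0135238 = 175810000 bits.
In packets of 14400 bits: 12200 packets.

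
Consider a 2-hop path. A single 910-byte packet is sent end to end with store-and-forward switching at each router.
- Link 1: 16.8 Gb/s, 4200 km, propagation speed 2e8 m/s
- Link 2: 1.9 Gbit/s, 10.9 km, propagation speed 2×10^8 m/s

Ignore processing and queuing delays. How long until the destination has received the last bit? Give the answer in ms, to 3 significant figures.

21.1 ms

L = 910 × 8 = 7280 bits.
Transmission delays (L/R per hop): 0.000433333, 0.00383158 ms; sum = 0.00426491 ms.
Propagation delays (d/s per hop): 21, 0.0545 ms; sum = 21.0545 ms.
End-to-end = 21.1 ms.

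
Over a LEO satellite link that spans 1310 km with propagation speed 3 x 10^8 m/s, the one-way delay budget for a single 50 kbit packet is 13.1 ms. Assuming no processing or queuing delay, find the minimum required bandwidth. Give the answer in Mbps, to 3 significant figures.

5.73 Mbps

Propagation delay = 1310000 / 300000000 = 4.36667 ms.
Transmission budget = 13.1 − 4.36667 = 8.73333 ms.
R ≥ L / t_tx = 50000 bits / 0.00873333 s = 5.73 Mbps.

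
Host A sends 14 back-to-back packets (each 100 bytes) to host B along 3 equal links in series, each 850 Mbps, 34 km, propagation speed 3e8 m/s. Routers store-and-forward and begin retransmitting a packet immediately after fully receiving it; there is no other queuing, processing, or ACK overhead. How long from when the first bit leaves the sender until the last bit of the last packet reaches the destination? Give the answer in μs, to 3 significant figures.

Per-hop transmission t_tx = L/R = 800/850000000 = 0.941176 μs.
Per-hop propagation t_prop = 34000/300000000 = 113.333 μs.
Pipeline fill: first packet needs 3·t_tx to clear all hops; remaining 13 packets each add one t_tx.
Total = (3+14-1)·t_tx + 3·t_prop = 16·0.941176 + 3·113.333 = 355 μs.

355 μs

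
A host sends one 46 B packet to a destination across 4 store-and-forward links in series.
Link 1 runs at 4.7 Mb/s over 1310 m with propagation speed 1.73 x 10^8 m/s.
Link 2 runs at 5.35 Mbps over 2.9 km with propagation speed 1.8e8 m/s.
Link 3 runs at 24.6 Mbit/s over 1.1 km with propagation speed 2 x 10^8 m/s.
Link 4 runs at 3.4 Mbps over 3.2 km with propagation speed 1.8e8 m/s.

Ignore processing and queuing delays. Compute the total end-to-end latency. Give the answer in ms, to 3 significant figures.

0.317 ms

L = 46 × 8 = 368 bits.
Transmission delays (L/R per hop): 0.0782979, 0.068785, 0.0149593, 0.108235 ms; sum = 0.270278 ms.
Propagation delays (d/s per hop): 0.00757225, 0.0161111, 0.0055, 0.0177778 ms; sum = 0.0469611 ms.
End-to-end = 0.317 ms.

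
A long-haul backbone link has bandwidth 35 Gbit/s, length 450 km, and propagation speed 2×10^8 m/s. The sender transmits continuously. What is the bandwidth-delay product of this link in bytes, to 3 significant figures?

9840000 bytes

Propagation delay = 450000 / 200000000 = 0.00225 s.
BDP = R × t_prop = 35000000000 × 0.00225 = 78750000 bits.
In bytes: 78750000/8 = 9840000 bytes.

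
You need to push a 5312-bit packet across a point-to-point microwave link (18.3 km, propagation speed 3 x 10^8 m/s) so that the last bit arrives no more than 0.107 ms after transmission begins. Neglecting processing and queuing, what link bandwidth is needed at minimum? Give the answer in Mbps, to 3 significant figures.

115 Mbps

Propagation delay = 18300 / 300000000 = 0.061 ms.
Transmission budget = 0.107 − 0.061 = 0.046 ms.
R ≥ L / t_tx = 5312 bits / 4.6e-05 s = 115 Mbps.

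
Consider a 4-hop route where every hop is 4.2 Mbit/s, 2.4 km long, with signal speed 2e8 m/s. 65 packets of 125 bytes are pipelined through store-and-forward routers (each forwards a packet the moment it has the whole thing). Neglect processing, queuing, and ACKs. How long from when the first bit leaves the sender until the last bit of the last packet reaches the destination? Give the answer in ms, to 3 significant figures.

16.2 ms

Per-hop transmission t_tx = L/R = 1000/4200000 = 0.238095 ms.
Per-hop propagation t_prop = 2400/200000000 = 0.012 ms.
Pipeline fill: first packet needs 4·t_tx to clear all hops; remaining 64 packets each add one t_tx.
Total = (4+65-1)·t_tx + 4·t_prop = 68·0.238095 + 4·0.012 = 16.2 ms.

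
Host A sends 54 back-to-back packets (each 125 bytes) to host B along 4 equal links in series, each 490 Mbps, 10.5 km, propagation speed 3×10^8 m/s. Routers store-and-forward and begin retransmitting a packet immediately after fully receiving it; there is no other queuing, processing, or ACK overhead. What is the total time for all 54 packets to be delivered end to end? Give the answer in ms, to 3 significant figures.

0.256 ms

Per-hop transmission t_tx = L/R = 1000/490000000 = 0.00204082 ms.
Per-hop propagation t_prop = 10500/300000000 = 0.035 ms.
Pipeline fill: first packet needs 4·t_tx to clear all hops; remaining 53 packets each add one t_tx.
Total = (4+54-1)·t_tx + 4·t_prop = 57·0.00204082 + 4·0.035 = 0.256 ms.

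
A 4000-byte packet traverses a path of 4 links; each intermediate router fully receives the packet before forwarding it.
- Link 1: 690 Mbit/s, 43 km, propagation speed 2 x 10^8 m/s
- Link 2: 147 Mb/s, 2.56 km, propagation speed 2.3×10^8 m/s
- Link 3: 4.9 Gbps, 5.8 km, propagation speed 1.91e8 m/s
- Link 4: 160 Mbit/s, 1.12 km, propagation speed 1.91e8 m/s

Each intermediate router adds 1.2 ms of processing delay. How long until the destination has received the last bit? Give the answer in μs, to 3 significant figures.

L = 4000 × 8 = 32000 bits.
Transmission delays (L/R per hop): 46.3768, 217.687, 6.53061, 200 μs; sum = 470.594 μs.
Propagation delays (d/s per hop): 215, 11.1304, 30.3665, 5.86387 μs; sum = 262.361 μs.
Processing at 3 router(s): 3 × 1.2 ms = 3600 μs.
End-to-end = 4330 μs.

4330 μs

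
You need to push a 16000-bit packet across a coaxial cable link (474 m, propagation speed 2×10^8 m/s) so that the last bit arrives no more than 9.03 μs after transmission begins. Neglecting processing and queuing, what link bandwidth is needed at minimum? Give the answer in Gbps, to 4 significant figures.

Propagation delay = 474 / 200000000 = 2.37 μs.
Transmission budget = 9.03 − 2.37 = 6.66 μs.
R ≥ L / t_tx = 16000 bits / 6.66e-06 s = 2.402 Gbps.

2.402 Gbps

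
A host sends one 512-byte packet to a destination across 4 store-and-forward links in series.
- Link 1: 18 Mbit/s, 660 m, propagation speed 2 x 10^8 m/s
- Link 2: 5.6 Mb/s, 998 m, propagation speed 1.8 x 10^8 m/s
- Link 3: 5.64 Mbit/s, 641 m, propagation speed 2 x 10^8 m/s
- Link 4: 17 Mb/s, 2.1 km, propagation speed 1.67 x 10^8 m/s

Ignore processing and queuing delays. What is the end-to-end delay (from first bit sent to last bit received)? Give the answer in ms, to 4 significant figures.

1.951 ms

L = 512 × 8 = 4096 bits.
Transmission delays (L/R per hop): 0.227556, 0.731429, 0.726241, 0.240941 ms; sum = 1.92617 ms.
Propagation delays (d/s per hop): 0.0033, 0.00554444, 0.003205, 0.0125749 ms; sum = 0.0246243 ms.
End-to-end = 1.951 ms.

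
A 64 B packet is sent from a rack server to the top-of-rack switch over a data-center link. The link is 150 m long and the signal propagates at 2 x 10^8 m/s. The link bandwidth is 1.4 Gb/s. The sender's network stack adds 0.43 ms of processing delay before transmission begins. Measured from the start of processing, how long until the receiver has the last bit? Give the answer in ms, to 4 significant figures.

L = 64 × 8 = 512 bits.
Transmission delay = L/R = 512 / 1400000000 = 0.000365714 ms.
Propagation delay = d/s = 150 m / 200000000 m/s = 0.00075 ms.
Plus processing delay 0.43 ms = 0.43 ms.
Total = 0.4311 ms.

0.4311 ms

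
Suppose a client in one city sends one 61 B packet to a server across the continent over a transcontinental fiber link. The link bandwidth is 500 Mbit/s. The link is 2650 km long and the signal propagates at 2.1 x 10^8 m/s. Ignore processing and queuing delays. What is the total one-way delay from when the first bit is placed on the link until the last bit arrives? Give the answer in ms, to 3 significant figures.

12.6 ms

L = 61 × 8 = 488 bits.
Transmission delay = L/R = 488 / 500000000 = 0.000976 ms.
Propagation delay = d/s = 2650000 m / 210000000 m/s = 12.619 ms.
Total = 12.6 ms.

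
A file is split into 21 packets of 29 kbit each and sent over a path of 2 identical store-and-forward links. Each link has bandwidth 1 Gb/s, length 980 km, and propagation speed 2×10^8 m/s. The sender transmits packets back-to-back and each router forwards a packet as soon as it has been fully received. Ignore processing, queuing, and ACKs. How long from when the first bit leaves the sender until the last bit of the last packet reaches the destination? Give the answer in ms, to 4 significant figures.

10.44 ms

Per-hop transmission t_tx = L/R = 29000/1000000000 = 0.029 ms.
Per-hop propagation t_prop = 980000/200000000 = 4.9 ms.
Pipeline fill: first packet needs 2·t_tx to clear all hops; remaining 20 packets each add one t_tx.
Total = (2+21-1)·t_tx + 2·t_prop = 22·0.029 + 2·4.9 = 10.44 ms.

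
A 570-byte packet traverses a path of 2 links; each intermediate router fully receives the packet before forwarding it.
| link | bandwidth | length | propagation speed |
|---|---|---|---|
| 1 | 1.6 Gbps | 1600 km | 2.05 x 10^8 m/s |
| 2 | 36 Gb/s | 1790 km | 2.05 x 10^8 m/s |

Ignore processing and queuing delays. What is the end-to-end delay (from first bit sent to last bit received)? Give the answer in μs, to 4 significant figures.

L = 570 × 8 = 4560 bits.
Transmission delays (L/R per hop): 2.85, 0.126667 μs; sum = 2.97667 μs.
Propagation delays (d/s per hop): 7804.88, 8731.71 μs; sum = 16536.6 μs.
End-to-end = 16540 μs.

16540 μs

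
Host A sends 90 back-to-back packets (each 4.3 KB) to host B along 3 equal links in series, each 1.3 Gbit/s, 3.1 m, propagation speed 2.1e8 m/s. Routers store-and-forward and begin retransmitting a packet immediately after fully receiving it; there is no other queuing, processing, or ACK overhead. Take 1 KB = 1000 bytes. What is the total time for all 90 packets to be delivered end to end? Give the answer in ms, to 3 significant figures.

Per-hop transmission t_tx = L/R = 34400/1300000000 = 0.0264615 ms.
Per-hop propagation t_prop = 3.1/210000000 = 1.47619e-05 ms.
Pipeline fill: first packet needs 3·t_tx to clear all hops; remaining 89 packets each add one t_tx.
Total = (3+90-1)·t_tx + 3·t_prop = 92·0.0264615 + 3·1.47619e-05 = 2.43 ms.

2.43 ms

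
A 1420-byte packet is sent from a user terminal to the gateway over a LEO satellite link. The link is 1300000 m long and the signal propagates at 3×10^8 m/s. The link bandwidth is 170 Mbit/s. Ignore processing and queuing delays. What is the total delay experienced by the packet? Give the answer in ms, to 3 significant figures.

4.40 ms

L = 1420 × 8 = 11360 bits.
Transmission delay = L/R = 11360 / 170000000 = 0.0668235 ms.
Propagation delay = d/s = 1300000 m / 300000000 m/s = 4.33333 ms.
Total = 4.40 ms.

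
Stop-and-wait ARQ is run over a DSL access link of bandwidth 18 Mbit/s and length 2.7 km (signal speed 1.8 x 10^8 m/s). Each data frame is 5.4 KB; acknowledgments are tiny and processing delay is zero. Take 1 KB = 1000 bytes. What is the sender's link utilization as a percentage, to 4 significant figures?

98.77 %

t_tx = L/R = 43200/18000000 = 0.0024 s.
t_prop = 2700/180000000 = 1.5e-05 s; RTT = 3e-05 s.
Cycle = t_tx + RTT = 0.00243 s.
Utilization = t_tx / cycle = 0.0024/0.00243 = 98.77 %.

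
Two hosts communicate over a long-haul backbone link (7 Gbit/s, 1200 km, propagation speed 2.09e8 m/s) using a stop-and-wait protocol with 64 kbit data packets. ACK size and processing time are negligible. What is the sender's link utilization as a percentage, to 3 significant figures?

t_tx = L/R = 64000/7000000000 = 9.14286e-06 s.
t_prop = 1200000/209000000 = 0.00574163 s; RTT = 0.0114833 s.
Cycle = t_tx + RTT = 0.0114924 s.
Utilization = t_tx / cycle = 9.14286e-06/0.0114924 = 0.0796 %.

0.0796 %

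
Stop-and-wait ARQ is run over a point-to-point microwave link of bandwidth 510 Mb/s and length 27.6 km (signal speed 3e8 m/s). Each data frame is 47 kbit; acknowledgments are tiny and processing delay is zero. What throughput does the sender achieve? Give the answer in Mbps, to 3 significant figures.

t_tx = L/R = 47000/510000000 = 9.21569e-05 s.
t_prop = 27600/300000000 = 9.2e-05 s; RTT = 0.000184 s.
Cycle = t_tx + RTT = 0.000276157 s.
Throughput = L / cycle = 47000 / 0.000276157 = 170 Mbps.

170 Mbps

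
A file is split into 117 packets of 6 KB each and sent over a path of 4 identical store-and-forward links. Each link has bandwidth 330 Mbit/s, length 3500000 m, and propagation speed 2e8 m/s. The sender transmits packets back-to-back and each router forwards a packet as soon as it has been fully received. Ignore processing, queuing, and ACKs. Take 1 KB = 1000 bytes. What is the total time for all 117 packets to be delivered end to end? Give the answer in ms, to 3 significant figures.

87.5 ms

Per-hop transmission t_tx = L/R = 48000/330000000 = 0.145455 ms.
Per-hop propagation t_prop = 3500000/200000000 = 17.5 ms.
Pipeline fill: first packet needs 4·t_tx to clear all hops; remaining 116 packets each add one t_tx.
Total = (4+117-1)·t_tx + 4·t_prop = 120·0.145455 + 4·17.5 = 87.5 ms.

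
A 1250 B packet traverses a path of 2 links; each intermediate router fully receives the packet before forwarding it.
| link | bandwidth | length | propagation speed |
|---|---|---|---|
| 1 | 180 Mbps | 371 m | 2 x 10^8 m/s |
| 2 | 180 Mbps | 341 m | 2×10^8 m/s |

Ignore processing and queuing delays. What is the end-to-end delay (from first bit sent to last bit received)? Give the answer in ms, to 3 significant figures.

0.115 ms

L = 1250 × 8 = 10000 bits.
Transmission delay per hop = L/R = 10000/180000000 = 0.0555556 ms; 2 hops → 0.111111 ms.
Propagation delays (d/s per hop): 0.001855, 0.001705 ms; sum = 0.00356 ms.
End-to-end = 0.115 ms.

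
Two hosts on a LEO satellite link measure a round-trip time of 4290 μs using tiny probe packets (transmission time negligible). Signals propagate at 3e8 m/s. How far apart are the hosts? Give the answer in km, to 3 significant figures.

644 km

One-way propagation = RTT/2 = 2145 μs.
d = s × t = 300000000 × 0.002145 = 644 km.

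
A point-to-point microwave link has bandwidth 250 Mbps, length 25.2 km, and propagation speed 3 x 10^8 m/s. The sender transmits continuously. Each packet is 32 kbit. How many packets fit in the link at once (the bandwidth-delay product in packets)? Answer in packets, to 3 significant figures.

Propagation delay = 25200 / 300000000 = 8.4e-05 s.
BDP = R × t_prop = 250000000 × 8.4e-05 = 21000 bits.
In packets of 32000 bits: 0.656 packets.

0.656 packets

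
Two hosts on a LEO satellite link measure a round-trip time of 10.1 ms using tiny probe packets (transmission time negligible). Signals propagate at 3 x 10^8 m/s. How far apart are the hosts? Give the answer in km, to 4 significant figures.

One-way propagation = RTT/2 = 5.05 ms.
d = s × t = 300000000 × 0.00505 = 1515 km.

1515 km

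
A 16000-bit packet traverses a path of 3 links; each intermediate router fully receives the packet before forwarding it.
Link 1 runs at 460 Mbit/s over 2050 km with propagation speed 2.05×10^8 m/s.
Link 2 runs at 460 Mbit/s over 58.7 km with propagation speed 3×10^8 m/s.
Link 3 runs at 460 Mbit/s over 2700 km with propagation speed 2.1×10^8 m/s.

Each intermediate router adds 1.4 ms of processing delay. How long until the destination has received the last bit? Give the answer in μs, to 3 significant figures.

26000 μs

Transmission delay per hop = L/R = 16000/460000000 = 34.7826 μs; 3 hops → 104.348 μs.
Propagation delays (d/s per hop): 10000, 195.667, 12857.1 μs; sum = 23052.8 μs.
Processing at 2 router(s): 2 × 1.4 ms = 2800 μs.
End-to-end = 26000 μs.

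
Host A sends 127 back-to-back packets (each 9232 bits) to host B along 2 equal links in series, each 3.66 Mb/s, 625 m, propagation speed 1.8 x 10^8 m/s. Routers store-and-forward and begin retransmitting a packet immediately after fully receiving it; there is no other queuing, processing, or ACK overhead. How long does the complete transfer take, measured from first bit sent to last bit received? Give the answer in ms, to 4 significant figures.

322.9 ms

Per-hop transmission t_tx = L/R = 9232/3660000 = 2.5224 ms.
Per-hop propagation t_prop = 625/180000000 = 0.00347222 ms.
Pipeline fill: first packet needs 2·t_tx to clear all hops; remaining 126 packets each add one t_tx.
Total = (2+127-1)·t_tx + 2·t_prop = 128·2.5224 + 2·0.00347222 = 322.9 ms.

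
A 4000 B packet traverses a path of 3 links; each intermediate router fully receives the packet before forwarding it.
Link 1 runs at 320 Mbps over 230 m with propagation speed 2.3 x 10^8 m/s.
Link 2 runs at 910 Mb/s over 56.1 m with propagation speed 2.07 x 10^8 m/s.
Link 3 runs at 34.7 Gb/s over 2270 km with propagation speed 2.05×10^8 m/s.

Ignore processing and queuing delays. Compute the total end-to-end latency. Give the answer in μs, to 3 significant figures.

L = 4000 × 8 = 32000 bits.
Transmission delays (L/R per hop): 100, 35.1648, 0.92219 μs; sum = 136.087 μs.
Propagation delays (d/s per hop): 1, 0.271014, 11073.2 μs; sum = 11074.4 μs.
End-to-end = 11200 μs.

11200 μs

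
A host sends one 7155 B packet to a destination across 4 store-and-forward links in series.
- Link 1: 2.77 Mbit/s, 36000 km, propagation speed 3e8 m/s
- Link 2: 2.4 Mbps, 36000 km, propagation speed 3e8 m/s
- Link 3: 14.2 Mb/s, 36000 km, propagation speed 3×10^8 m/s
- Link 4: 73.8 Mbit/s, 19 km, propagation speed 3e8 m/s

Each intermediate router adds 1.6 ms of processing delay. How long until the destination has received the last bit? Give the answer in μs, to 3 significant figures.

414000 μs

L = 7155 × 8 = 57240 bits.
Transmission delays (L/R per hop): 20664.3, 23850, 4030.99, 775.61 μs; sum = 49320.9 μs.
Propagation delays (d/s per hop): 120000, 120000, 120000, 63.3333 μs; sum = 360063 μs.
Processing at 3 router(s): 3 × 1.6 ms = 4800 μs.
End-to-end = 414000 μs.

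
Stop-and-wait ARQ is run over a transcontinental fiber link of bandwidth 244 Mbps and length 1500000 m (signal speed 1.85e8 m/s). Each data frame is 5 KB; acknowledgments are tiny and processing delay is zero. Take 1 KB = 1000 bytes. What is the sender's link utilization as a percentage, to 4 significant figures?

1.001 %

t_tx = L/R = 40000/244000000 = 0.000163934 s.
t_prop = 1500000/185000000 = 0.00810811 s; RTT = 0.0162162 s.
Cycle = t_tx + RTT = 0.0163802 s.
Utilization = t_tx / cycle = 0.000163934/0.0163802 = 1.001 %.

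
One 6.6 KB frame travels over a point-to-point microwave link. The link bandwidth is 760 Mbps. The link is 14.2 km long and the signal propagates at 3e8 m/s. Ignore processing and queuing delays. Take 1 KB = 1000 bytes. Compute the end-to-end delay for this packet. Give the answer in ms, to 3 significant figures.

L = 52800 bits.
Transmission delay = L/R = 52800 / 760000000 = 0.0694737 ms.
Propagation delay = d/s = 14200 m / 300000000 m/s = 0.0473333 ms.
Total = 0.117 ms.

0.117 ms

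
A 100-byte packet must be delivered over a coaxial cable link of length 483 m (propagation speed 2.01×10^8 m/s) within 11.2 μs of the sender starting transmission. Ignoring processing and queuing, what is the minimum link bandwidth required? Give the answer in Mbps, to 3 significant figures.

L = 800 bits.
Propagation delay = 483 / 2.01e+08 = 2.40299 μs.
Transmission budget = 11.2 − 2.40299 = 8.79701 μs.
R ≥ L / t_tx = 800 bits / 8.79701e-06 s = 90.9 Mbps.

90.9 Mbps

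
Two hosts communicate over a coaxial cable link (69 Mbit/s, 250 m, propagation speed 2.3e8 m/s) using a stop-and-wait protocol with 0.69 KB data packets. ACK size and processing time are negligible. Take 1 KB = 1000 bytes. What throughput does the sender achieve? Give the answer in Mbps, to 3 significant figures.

t_tx = L/R = 5520/69000000 = 8e-05 s.
t_prop = 250/2.3e+08 = 1.08696e-06 s; RTT = 2.17391e-06 s.
Cycle = t_tx + RTT = 8.21739e-05 s.
Throughput = L / cycle = 5520 / 8.21739e-05 = 67.2 Mbps.

67.2 Mbps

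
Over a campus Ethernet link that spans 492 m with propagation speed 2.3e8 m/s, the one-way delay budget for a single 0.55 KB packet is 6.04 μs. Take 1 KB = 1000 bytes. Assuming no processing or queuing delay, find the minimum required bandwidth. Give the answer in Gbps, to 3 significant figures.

1.13 Gbps

L = 4400 bits.
Propagation delay = 492 / 2.3e+08 = 2.13913 μs.
Transmission budget = 6.04 − 2.13913 = 3.90087 μs.
R ≥ L / t_tx = 4400 bits / 3.90087e-06 s = 1.13 Gbps.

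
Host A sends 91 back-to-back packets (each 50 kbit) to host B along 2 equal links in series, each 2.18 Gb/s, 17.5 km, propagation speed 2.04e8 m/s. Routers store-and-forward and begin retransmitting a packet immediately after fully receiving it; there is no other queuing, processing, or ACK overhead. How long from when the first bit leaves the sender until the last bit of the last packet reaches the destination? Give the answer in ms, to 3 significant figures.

2.28 ms

Per-hop transmission t_tx = L/R = 50000/2180000000 = 0.0229358 ms.
Per-hop propagation t_prop = 17500/204000000 = 0.0857843 ms.
Pipeline fill: first packet needs 2·t_tx to clear all hops; remaining 90 packets each add one t_tx.
Total = (2+91-1)·t_tx + 2·t_prop = 92·0.0229358 + 2·0.0857843 = 2.28 ms.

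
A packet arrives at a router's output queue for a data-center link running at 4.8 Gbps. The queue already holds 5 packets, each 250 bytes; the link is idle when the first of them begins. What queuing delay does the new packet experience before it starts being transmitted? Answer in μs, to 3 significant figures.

2.08 μs

Each queued packet: L/R = 2000/4800000000 = 0.416667 μs.
5 queued → 2.08333 μs.
Queuing delay = 2.08 μs.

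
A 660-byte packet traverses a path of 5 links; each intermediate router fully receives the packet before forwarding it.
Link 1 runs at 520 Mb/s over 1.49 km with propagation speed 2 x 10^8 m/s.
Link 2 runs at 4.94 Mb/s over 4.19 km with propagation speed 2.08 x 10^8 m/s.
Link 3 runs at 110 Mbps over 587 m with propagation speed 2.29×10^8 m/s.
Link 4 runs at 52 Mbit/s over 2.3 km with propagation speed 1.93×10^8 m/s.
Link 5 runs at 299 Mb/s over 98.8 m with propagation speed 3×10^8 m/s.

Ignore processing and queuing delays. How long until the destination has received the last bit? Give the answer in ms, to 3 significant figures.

1.29 ms

L = 660 × 8 = 5280 bits.
Transmission delays (L/R per hop): 0.0101538, 1.06883, 0.048, 0.101538, 0.0176589 ms; sum = 1.24618 ms.
Propagation delays (d/s per hop): 0.00745, 0.0201442, 0.00256332, 0.0119171, 0.000329333 ms; sum = 0.042404 ms.
End-to-end = 1.29 ms.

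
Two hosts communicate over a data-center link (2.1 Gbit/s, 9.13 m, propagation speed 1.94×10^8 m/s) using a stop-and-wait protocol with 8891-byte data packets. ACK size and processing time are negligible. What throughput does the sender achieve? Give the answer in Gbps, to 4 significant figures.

t_tx = L/R = 71128/2100000000 = 3.38705e-05 s.
t_prop = 9.13/194000000 = 4.70619e-08 s; RTT = 9.41237e-08 s.
Cycle = t_tx + RTT = 3.39646e-05 s.
Throughput = L / cycle = 71128 / 3.39646e-05 = 2.094 Gbps.

2.094 Gbps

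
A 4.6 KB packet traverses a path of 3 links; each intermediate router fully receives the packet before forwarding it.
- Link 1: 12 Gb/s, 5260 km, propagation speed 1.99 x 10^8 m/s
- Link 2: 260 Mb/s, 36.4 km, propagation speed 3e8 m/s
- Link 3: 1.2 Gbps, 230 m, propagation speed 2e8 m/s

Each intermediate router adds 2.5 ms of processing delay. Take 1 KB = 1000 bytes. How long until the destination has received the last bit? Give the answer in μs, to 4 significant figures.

31730 μs

L = 36800 bits.
Transmission delays (L/R per hop): 3.06667, 141.538, 30.6667 μs; sum = 175.272 μs.
Propagation delays (d/s per hop): 26432.2, 121.333, 1.15 μs; sum = 26554.6 μs.
Processing at 2 router(s): 2 × 2.5 ms = 5000 μs.
End-to-end = 31730 μs.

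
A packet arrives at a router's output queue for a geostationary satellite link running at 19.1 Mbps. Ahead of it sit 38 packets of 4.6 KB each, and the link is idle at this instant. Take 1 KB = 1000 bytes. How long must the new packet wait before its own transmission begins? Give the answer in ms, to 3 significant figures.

73.2 ms

Each queued packet: L/R = 36800/19100000 = 1.9267 ms.
38 queued → 73.2147 ms.
Queuing delay = 73.2 ms.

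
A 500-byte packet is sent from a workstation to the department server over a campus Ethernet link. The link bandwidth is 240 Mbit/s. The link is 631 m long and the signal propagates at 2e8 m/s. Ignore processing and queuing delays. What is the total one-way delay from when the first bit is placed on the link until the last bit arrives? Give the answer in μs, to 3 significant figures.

19.8 μs

L = 500 × 8 = 4000 bits.
Transmission delay = L/R = 4000 / 240000000 = 16.6667 μs.
Propagation delay = d/s = 631 m / 200000000 m/s = 3.155 μs.
Total = 19.8 μs.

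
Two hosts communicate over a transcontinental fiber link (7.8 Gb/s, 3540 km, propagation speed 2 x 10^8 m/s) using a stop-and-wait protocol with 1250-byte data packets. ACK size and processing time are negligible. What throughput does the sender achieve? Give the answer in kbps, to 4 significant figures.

282.5 kbps

t_tx = L/R = 10000/7800000000 = 1.28205e-06 s.
t_prop = 3540000/200000000 = 0.0177 s; RTT = 0.0354 s.
Cycle = t_tx + RTT = 0.0354013 s.
Throughput = L / cycle = 10000 / 0.0354013 = 282.5 kbps.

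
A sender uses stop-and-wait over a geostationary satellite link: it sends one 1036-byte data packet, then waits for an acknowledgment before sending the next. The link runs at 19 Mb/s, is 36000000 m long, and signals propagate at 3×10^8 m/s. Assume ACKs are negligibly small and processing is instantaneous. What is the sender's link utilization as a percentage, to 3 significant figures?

t_tx = L/R = 8288/19000000 = 0.000436211 s.
t_prop = 36000000/300000000 = 0.12 s; RTT = 0.24 s.
Cycle = t_tx + RTT = 0.240436 s.
Utilization = t_tx / cycle = 0.000436211/0.240436 = 0.181 %.

0.181 %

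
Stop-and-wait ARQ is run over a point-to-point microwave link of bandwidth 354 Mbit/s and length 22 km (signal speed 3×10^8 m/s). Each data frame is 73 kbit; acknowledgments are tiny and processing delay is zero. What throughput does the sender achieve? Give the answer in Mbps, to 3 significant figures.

t_tx = L/R = 73000/354000000 = 0.000206215 s.
t_prop = 22000/300000000 = 7.33333e-05 s; RTT = 0.000146667 s.
Cycle = t_tx + RTT = 0.000352881 s.
Throughput = L / cycle = 73000 / 0.000352881 = 207 Mbps.

207 Mbps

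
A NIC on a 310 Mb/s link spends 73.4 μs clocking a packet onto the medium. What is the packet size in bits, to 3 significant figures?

22800 bits

L = R × t_tx = 310000000 b/s × 7.34e-05 s = 22754 bits.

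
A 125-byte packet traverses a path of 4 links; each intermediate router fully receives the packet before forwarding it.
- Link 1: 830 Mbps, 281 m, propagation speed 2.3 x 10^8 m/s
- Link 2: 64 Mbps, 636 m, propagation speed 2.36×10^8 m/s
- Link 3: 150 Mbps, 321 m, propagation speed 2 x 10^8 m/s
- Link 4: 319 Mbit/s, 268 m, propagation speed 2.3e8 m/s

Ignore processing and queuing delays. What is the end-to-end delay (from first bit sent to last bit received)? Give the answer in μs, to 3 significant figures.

33.3 μs

L = 125 × 8 = 1000 bits.
Transmission delays (L/R per hop): 1.20482, 15.625, 6.66667, 3.1348 μs; sum = 26.6313 μs.
Propagation delays (d/s per hop): 1.22174, 2.69492, 1.605, 1.16522 μs; sum = 6.68687 μs.
End-to-end = 33.3 μs.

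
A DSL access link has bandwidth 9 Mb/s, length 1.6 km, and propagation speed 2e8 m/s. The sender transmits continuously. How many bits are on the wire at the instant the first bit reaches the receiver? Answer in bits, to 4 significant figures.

72.00 bits

Propagation delay = 1600 / 200000000 = 8e-06 s.
BDP = R × t_prop = 9000000 × 8e-06 = 72 bits.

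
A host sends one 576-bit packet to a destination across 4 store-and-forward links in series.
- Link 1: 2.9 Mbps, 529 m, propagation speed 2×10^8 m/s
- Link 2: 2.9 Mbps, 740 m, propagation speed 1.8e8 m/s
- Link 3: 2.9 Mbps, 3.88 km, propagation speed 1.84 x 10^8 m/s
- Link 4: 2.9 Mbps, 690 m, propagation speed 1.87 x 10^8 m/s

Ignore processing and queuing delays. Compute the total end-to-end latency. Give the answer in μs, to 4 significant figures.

Transmission delay per hop = L/R = 576/2900000 = 198.621 μs; 4 hops → 794.483 μs.
Propagation delays (d/s per hop): 2.645, 4.11111, 21.087, 3.68984 μs; sum = 31.5329 μs.
End-to-end = 826.0 μs.

826.0 μs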